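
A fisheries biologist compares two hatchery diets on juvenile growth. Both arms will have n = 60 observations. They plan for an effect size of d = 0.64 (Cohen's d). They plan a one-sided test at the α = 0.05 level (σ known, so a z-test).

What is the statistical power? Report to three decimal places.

Power ≈ 0.969

Noncentrality parameter: δ = d·√(n/2) = 0.64 × √(60/2) = 3.5054
One-sided α = 0.05 → critical value z_{0.05} = 1.645.
Power = P(Z > 1.645 − δ) = Φ(1.861) = 0.9686.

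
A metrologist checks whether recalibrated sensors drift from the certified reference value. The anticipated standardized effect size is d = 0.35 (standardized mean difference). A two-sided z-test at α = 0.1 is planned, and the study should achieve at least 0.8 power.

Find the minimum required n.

n = 51

Set Φ(δ − 1.645) = 0.8; then δ − 1.645 = Φ⁻¹(0.8) = 0.842, giving δ = 2.486.
(For δ > 0 the lower-tail rejection region contributes negligibly to power, so the one-term inversion is standard.)
δ = d·√n ⇒ n = (δ/d)² = (2.486 / 0.35)² = 50.47.
Round up to the next whole unit.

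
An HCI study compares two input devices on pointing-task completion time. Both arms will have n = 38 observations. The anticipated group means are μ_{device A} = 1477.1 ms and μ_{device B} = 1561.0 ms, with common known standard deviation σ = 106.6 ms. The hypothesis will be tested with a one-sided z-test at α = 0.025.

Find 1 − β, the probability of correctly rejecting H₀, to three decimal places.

Standardized effect: d = |μ_{device A} − μ_{device B}| / σ = |1477.1 − 1561.0| / 106.6 = 0.7871
Noncentrality parameter: δ = d·√(n/2) = 0.7871 × √(38/2) = 3.4307
Critical value for a one-sided test at α = 0.025: z_α = 1.960.
Power = Φ(δ − 1.960) = Φ(1.471) = 0.9293.

Power ≈ 0.929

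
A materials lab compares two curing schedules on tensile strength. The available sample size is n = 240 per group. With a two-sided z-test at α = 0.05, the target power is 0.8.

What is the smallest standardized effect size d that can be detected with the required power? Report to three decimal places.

d ≈ 0.256

Need Φ(δ − 1.960) = 0.8, so δ = 1.960 + 0.842 = 2.802.
(The second rejection-region term Φ(−δ − z_{α/2}) is negligible and dropped.)
δ = d·√(n/2) ⇒ d = δ/√(n/2) = 2.802/√(240/2) = 0.2557.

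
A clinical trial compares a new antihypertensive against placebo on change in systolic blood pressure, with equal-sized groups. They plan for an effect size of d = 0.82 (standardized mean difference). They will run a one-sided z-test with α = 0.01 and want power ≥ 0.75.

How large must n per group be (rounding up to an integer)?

n = 27 per group

Set Φ(δ − 2.326) = 0.75; then δ − 2.326 = Φ⁻¹(0.75) = 0.674, giving δ = 3.001.
δ = d·√(n/2) ⇒ n = 2(δ/d)² = 2 × (3.001 / 0.82)² = 26.78.
Round up to the next whole unit.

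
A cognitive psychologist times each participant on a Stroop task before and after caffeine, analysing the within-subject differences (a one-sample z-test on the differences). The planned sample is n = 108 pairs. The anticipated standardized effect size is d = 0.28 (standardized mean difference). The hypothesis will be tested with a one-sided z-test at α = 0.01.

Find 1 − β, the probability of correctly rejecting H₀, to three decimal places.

Power ≈ 0.720

Noncentrality parameter: δ = d·√n = 0.28 × √108 = 2.9098
Critical value for a one-sided test at α = 0.01: z_α = 2.326.
Power = P(Z > 2.326 − δ) = Φ(0.583) = 0.7202.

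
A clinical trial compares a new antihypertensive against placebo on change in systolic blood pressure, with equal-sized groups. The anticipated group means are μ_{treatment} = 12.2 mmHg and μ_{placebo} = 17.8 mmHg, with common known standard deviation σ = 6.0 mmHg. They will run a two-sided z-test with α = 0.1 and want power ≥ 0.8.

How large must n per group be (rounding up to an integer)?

n = 15 per group

Standardized effect: d = |μ_{treatment} − μ_{placebo}| / σ = |12.2 − 17.8| / 6.0 = 0.9333
Set Φ(δ − 1.645) = 0.8; then δ − 1.645 = Φ⁻¹(0.8) = 0.842, giving δ = 2.486.
(Ignoring the negligible lower-tail rejection probability gives the usual closed-form inversion.)
δ = d·√(n/2) ⇒ n = 2(δ/d)² = 2 × (2.486 / 0.9333)² = 14.19.
Rounding up, n = 15 per group.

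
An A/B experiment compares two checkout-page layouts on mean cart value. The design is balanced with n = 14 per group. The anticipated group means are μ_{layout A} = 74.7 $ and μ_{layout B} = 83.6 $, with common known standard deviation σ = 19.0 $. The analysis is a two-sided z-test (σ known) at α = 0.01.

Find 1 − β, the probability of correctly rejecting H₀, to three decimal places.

Standardized effect: d = |μ_{layout A} − μ_{layout B}| / σ = |74.7 − 83.6| / 19.0 = 0.4684
Noncentrality parameter: δ = d·√(n/2) = 0.4684 × √(14/2) = 1.2393
Critical value for a two-sided test at α = 0.01: z_{α/2} = 2.576.
Power = Φ(δ − 2.576) + Φ(−δ − 2.576) = Φ(-1.337) + Φ(-3.815) = 0.0907 + 0.0001 = 0.0908.

Power ≈ 0.091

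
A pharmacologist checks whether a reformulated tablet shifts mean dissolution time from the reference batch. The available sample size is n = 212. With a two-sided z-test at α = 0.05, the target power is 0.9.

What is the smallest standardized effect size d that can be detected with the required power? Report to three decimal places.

Need Φ(δ − 1.960) = 0.9, so δ = 1.960 + 1.282 = 3.242.
(Lower-tail contribution to power is negligible for δ > 0.)
δ = d·√n ⇒ d = δ/√n = 3.242/√212 = 0.2226.

d ≈ 0.223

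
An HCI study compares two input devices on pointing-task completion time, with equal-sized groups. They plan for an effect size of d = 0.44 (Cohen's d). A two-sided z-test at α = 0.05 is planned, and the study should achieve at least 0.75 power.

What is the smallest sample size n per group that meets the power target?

n = 72 per group

Set Φ(δ − 1.960) = 0.75; then δ − 1.960 = Φ⁻¹(0.75) = 0.674, giving δ = 2.634.
(Ignoring the negligible lower-tail rejection probability gives the usual closed-form inversion.)
δ = d·√(n/2) ⇒ n = 2(δ/d)² = 2 × (2.634 / 0.44)² = 71.70.
Rounding up, n = 72 per group.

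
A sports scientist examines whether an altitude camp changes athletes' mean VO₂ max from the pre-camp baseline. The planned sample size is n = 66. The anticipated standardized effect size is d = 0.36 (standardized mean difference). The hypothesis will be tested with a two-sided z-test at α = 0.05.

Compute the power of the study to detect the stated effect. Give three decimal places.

Noncentrality parameter: δ = d·√n = 0.36 × √66 = 2.9247
Critical value for a two-sided test at α = 0.05: z_{α/2} = 1.960.
Power = Φ(δ − 1.960) + Φ(−δ − 1.960) = Φ(0.965) + Φ(-4.885) = 0.8326 + 0.0000 = 0.8327.

Power ≈ 0.833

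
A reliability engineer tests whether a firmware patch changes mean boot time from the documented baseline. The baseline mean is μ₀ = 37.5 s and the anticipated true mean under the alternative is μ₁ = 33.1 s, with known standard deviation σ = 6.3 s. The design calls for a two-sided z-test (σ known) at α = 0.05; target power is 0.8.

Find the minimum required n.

n = 17

Standardized effect: d = |μ₁ − μ₀| / σ = |33.1 − 37.5| / 6.3 = 0.6984
For power 0.8 need Φ(δ − z_{0.025}) = 0.8, so δ = z_{0.025} + z_{0.20} = 1.960 + 0.842 = 2.802.
(Ignoring the negligible lower-tail rejection probability gives the usual closed-form inversion.)
δ = d·√n ⇒ n = (δ/d)² = (2.802 / 0.6984)² = 16.09.
Round up to the next whole unit.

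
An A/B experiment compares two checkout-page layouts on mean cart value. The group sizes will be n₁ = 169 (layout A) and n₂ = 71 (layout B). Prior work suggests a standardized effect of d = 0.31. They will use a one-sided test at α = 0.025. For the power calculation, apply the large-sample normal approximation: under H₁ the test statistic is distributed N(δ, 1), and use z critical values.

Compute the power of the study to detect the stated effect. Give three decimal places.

Noncentrality parameter: δ = d / √(1/n₁ + 1/n₂) = 0.31 / √(1/169 + 1/71) = 2.1919
One-sided α = 0.025 → critical value z_{0.025} = 1.960.
Power = P(Z > 1.960 − δ) = Φ(0.232) = 0.5917.

Power ≈ 0.592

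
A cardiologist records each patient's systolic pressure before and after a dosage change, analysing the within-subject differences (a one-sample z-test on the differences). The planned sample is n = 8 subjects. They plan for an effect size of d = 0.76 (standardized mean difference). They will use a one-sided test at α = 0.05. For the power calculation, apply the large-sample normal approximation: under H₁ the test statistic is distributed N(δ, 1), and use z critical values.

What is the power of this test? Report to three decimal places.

Power ≈ 0.693

Noncentrality parameter: δ = d·√n = 0.76 × √8 = 2.1496
Critical value for a one-sided test at α = 0.05: z_α = 1.645.
Power = Φ(δ − 1.645) = Φ(0.505) = 0.6931.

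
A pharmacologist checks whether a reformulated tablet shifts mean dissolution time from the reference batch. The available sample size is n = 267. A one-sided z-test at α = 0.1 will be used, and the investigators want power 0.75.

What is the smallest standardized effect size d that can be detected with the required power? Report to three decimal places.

d ≈ 0.120

Required noncentrality: δ = z_{0.1} + z_{0.25} = 1.282 + 0.674 = 1.956.
δ = d·√n ⇒ d = δ/√n = 1.956/√267 = 0.1197.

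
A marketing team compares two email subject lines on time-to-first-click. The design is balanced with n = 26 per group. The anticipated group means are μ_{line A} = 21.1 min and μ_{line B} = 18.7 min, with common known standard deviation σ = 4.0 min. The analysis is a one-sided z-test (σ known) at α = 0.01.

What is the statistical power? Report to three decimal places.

Power ≈ 0.435

Standardized effect: d = |μ_{line A} − μ_{line B}| / σ = |21.1 − 18.7| / 4.0 = 0.6000
Noncentrality parameter: δ = d·√(n/2) = 0.6000 × √(26/2) = 2.1633
One-sided α = 0.01 → critical value z_{0.01} = 2.326.
Power = Φ(δ − 2.326) = Φ(-0.163) = 0.4353.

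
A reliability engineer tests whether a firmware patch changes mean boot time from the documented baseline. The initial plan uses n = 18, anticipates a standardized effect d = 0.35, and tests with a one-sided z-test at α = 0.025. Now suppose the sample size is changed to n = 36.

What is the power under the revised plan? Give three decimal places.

With n = 36: δ = d·√n = 0.35 × √36 = 2.1000. Critical value z_{0.025} = 1.960.
Revised power = P(Z > 1.960 − δ) = Φ(0.140) = 0.5557.

Power ≈ 0.556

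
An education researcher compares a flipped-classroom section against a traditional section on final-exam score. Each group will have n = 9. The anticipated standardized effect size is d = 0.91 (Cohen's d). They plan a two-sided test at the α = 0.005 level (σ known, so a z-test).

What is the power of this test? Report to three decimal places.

Power ≈ 0.190

Noncentrality parameter: δ = d·√(n/2) = 0.91 × √(9/2) = 1.9304
Critical value for a two-sided test at α = 0.005: z_{α/2} = 2.807.
Power = Φ(δ − 2.807) + Φ(−δ − 2.807) = Φ(-0.877) + Φ(-4.737) = 0.1903 + 0.0000 = 0.1903.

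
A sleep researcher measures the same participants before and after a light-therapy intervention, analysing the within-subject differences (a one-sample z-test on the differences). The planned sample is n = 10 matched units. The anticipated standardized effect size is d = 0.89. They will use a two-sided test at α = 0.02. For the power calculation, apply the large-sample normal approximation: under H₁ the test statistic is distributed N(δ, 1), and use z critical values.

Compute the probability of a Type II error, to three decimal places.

β ≈ 0.313

Noncentrality parameter: δ = d·√n = 0.89 × √10 = 2.8144
Critical value for a two-sided test at α = 0.02: z_{α/2} = 2.326.
Power = Φ(δ − 2.326) + Φ(−δ − 2.326) = Φ(0.488) + Φ(-5.141) = 0.6873 + 0.0000 = 0.6873.
Type II error: β = 1 − power = 1 − 0.6873 = 0.3127.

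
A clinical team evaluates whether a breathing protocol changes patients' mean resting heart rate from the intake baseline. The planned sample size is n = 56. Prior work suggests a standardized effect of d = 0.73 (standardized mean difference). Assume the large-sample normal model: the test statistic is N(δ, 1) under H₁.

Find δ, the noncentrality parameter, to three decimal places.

δ ≈ 5.463

δ = d·√n = 0.73 × √56 = 5.4628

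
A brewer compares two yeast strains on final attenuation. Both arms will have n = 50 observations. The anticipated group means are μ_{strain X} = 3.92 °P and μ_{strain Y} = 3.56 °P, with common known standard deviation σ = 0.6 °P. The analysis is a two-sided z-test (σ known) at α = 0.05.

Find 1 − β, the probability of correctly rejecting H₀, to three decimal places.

Standardized effect: d = |μ_{strain X} − μ_{strain Y}| / σ = |3.92 − 3.56| / 0.6 = 0.6000
Noncentrality parameter: δ = d·√(n/2) = 0.6000 × √(50/2) = 3.0000
Two-sided α = 0.05 → critical value z_{0.025} = 1.960.
Power = Φ(δ − 1.960) + Φ(−δ − 1.960) = Φ(1.040) + Φ(-4.960) = 0.8508 + 0.0000 = 0.8508.

Power ≈ 0.851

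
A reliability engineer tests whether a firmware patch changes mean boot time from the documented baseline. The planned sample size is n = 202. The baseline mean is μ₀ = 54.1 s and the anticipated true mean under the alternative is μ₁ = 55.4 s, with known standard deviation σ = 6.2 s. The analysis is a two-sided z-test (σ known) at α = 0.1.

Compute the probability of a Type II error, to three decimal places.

β ≈ 0.091

Standardized effect: d = |μ₁ − μ₀| / σ = |55.4 − 54.1| / 6.2 = 0.2097
Noncentrality parameter: δ = d·√n = 0.2097 × √202 = 2.9801
Two-sided α = 0.1 → critical value z_{0.05} = 1.645.
Power = Φ(δ − 1.645) + Φ(−δ − 1.645) = Φ(1.335) + Φ(-4.625) = 0.9091 + 0.0000 = 0.9091.
Type II error: β = 1 − power = 1 − 0.9091 = 0.0909.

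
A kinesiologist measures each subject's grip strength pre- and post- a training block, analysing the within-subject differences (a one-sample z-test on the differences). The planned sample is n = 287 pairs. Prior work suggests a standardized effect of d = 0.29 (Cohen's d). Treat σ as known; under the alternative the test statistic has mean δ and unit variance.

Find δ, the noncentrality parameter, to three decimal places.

δ ≈ 4.913

The noncentrality parameter scales effect size by the design's sample-size factor: δ = d·√n = 0.29 × √287 = 4.9129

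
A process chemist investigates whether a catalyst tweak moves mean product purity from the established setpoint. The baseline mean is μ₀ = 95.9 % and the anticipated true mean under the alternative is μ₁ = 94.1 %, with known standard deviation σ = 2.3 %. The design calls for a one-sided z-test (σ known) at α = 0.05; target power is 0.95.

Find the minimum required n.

Standardized effect: d = |μ₁ − μ₀| / σ = |94.1 − 95.9| / 2.3 = 0.7826
For power 0.95 need Φ(δ − z_{0.05}) = 0.95, so δ = z_{0.05} + z_{0.05} = 1.645 + 1.645 = 3.290.
δ = d·√n ⇒ n = (δ/d)² = (3.290 / 0.7826)² = 17.67.
Rounding up, n = 18.

n = 18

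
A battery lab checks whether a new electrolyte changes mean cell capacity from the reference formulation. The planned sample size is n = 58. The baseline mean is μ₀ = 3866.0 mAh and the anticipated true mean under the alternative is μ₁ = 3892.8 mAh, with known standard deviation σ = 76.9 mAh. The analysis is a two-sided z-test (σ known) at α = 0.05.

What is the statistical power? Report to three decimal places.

Power ≈ 0.756

Standardized effect: d = |μ₁ − μ₀| / σ = |3892.8 − 3866.0| / 76.9 = 0.3485
Noncentrality parameter: δ = d·√n = 0.3485 × √58 = 2.6541
Two-sided α = 0.05 → critical value z_{0.025} = 1.960.
Power = Φ(δ − 1.960) + Φ(−δ − 1.960) = Φ(0.694) + Φ(-4.614) = 0.7562 + 0.0000 = 0.7562.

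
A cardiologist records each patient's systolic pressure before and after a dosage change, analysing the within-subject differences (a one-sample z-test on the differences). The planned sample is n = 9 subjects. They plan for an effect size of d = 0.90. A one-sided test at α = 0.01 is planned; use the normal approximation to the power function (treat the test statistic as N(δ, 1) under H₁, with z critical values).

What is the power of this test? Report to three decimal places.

Power ≈ 0.646

Noncentrality parameter: δ = d·√n = 0.90 × √9 = 2.7000
Critical value for a one-sided test at α = 0.01: z_α = 2.326.
Power = P(Z > 2.326 − δ) = Φ(0.374) = 0.6457.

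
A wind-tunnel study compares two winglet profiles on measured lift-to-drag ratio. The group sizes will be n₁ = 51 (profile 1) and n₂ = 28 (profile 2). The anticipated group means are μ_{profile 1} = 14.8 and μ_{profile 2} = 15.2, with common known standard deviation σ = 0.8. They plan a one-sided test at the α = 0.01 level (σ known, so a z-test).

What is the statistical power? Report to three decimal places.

Power ≈ 0.421

Standardized effect: d = |μ_{profile 1} − μ_{profile 2}| / σ = |14.8 − 15.2| / 0.8 = 0.5000
Noncentrality parameter: δ = d / √(1/n₁ + 1/n₂) = 0.5000 / √(1/51 + 1/28) = 2.1258
Critical value for a one-sided test at α = 0.01: z_α = 2.326.
Power = Φ(δ − 2.326) = Φ(-0.201) = 0.4205.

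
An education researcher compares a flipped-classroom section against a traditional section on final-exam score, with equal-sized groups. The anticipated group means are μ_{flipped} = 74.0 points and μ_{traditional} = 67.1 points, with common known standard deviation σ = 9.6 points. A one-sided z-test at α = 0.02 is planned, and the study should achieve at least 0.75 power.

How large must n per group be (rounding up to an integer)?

Standardized effect: d = |μ_{flipped} − μ_{traditional}| / σ = |74.0 − 67.1| / 9.6 = 0.7188
Set Φ(δ − 2.054) = 0.75; then δ − 2.054 = Φ⁻¹(0.75) = 0.674, giving δ = 2.728.
δ = d·√(n/2) ⇒ n = 2(δ/d)² = 2 × (2.728 / 0.7188)² = 28.82.
Round up to the next whole unit.

n = 29 per group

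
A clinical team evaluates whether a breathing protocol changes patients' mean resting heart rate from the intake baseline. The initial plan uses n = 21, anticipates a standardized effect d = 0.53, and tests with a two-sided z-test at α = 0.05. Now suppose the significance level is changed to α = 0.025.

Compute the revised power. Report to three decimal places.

Power ≈ 0.574

δ = d·√n = 0.53 × √21 = 2.4288 (unchanged). New critical value: z_{0.0125} = 2.241.
Revised power = Φ(δ − 2.241) + Φ(−δ − 2.241) = Φ(0.187) + Φ(-4.670) = 0.5743 + 0.0000 = 0.5743.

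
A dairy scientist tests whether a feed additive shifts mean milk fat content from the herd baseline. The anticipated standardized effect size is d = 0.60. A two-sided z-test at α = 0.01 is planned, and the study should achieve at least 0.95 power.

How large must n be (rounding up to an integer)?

Set Φ(δ − 2.576) = 0.95; then δ − 2.576 = Φ⁻¹(0.95) = 1.645, giving δ = 4.221.
(The Φ(−δ − z_{α/2}) term is vanishingly small for δ > 0 and is dropped in the standard sample-size formula.)
δ = d·√n ⇒ n = (δ/d)² = (4.221 / 0.60)² = 49.48.
Round up to the next whole unit.

n = 50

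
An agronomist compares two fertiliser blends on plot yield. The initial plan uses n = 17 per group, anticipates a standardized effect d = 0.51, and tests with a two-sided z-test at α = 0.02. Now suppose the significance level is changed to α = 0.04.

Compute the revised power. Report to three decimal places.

δ = d·√(n/2) = 0.51 × √(17/2) = 1.4869 (unchanged). New critical value: z_{0.02} = 2.054.
Revised power = Φ(δ − 2.054) + Φ(−δ − 2.054) = Φ(-0.567) + Φ(-3.541) = 0.2854 + 0.0002 = 0.2856.

Power ≈ 0.286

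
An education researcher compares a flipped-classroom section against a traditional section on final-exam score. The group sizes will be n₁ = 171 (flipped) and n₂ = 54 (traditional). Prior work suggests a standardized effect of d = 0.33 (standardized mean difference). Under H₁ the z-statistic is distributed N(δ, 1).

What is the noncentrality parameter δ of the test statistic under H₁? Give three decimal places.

The noncentrality parameter scales effect size by the design's sample-size factor: δ = d / √(1/n₁ + 1/n₂) = 0.33 / √(1/171 + 1/54) = 2.1141

δ ≈ 2.114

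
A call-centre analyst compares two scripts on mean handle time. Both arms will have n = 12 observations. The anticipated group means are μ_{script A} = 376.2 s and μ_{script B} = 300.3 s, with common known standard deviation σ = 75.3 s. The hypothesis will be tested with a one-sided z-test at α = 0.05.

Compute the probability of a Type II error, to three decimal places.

β ≈ 0.205

Standardized effect: d = |μ_{script A} − μ_{script B}| / σ = |376.2 − 300.3| / 75.3 = 1.0080
Noncentrality parameter: δ = d·√(n/2) = 1.0080 × √(12/2) = 2.4690
Critical value for a one-sided test at α = 0.05: z_α = 1.645.
Power = P(Z > 1.645 − δ) = Φ(0.824) = 0.7951.
Type II error: β = 1 − power = 1 − 0.7951 = 0.2049.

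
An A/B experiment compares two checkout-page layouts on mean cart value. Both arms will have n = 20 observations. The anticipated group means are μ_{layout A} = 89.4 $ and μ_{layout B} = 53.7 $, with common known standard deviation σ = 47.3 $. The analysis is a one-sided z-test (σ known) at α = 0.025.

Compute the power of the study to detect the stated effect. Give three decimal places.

Power ≈ 0.665

Standardized effect: d = |μ_{layout A} − μ_{layout B}| / σ = |89.4 − 53.7| / 47.3 = 0.7548
Noncentrality parameter: λ = d·√(n/2) = 0.7548 × √(20/2) = 2.3868
Critical value for a one-sided test at α = 0.025: z_α = 1.960.
Power = Φ(λ − 1.960) = Φ(0.427) = 0.6652.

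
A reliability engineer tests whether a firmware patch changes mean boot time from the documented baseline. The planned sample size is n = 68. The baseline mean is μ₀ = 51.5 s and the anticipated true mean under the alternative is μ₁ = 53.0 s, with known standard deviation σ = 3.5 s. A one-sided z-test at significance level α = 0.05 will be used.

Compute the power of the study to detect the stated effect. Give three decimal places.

Power ≈ 0.971

Standardized effect: d = |μ₁ − μ₀| / σ = |53.0 − 51.5| / 3.5 = 0.4286
Noncentrality parameter: δ = d·√n = 0.4286 × √68 = 3.5341
One-sided α = 0.05 → critical value z_{0.05} = 1.645.
Power = Φ(δ − 1.645) = Φ(1.889) = 0.9706.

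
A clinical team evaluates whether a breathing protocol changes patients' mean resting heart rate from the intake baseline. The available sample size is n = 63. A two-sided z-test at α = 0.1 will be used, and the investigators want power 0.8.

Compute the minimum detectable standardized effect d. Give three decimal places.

d ≈ 0.313

Required noncentrality: δ = z_{0.05} + z_{0.20} = 1.645 + 0.842 = 2.486.
(The second rejection-region term Φ(−δ − z_{α/2}) is negligible and dropped.)
δ = d·√n ⇒ d = δ/√n = 2.486/√63 = 0.3133.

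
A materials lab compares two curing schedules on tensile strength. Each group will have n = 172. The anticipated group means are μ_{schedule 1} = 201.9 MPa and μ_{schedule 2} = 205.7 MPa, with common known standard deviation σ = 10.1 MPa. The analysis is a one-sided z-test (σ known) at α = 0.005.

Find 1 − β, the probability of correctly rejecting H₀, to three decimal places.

Power ≈ 0.819

Standardized effect: d = |μ_{schedule 1} − μ_{schedule 2}| / σ = |201.9 − 205.7| / 10.1 = 0.3762
Noncentrality parameter: δ = d·√(n/2) = 0.3762 × √(172/2) = 3.4891
One-sided α = 0.005 → critical value z_{0.005} = 2.576.
Power = P(Z > 2.576 − δ) = Φ(0.913) = 0.8194.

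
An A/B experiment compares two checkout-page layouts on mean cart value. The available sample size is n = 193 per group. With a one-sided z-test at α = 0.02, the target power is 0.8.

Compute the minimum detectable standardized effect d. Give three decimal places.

d ≈ 0.295

Need Φ(δ − 2.054) = 0.8, so δ = 2.054 + 0.842 = 2.895.
δ = d·√(n/2) ⇒ d = δ/√(n/2) = 2.895/√(193/2) = 0.2947.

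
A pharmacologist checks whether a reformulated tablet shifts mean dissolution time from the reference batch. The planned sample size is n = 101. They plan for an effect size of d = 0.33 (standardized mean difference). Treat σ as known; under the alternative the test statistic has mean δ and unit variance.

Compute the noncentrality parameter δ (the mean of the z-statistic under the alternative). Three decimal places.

δ = d·√n = 0.33 × √101 = 3.3165

δ ≈ 3.316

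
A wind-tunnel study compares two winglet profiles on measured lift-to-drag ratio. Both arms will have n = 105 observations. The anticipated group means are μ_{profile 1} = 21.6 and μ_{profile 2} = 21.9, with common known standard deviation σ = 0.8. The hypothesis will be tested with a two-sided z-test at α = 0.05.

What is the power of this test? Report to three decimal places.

Power ≈ 0.776

Standardized effect: d = |μ_{profile 1} − μ_{profile 2}| / σ = |21.6 − 21.9| / 0.8 = 0.3750
Noncentrality parameter: δ = d·√(n/2) = 0.3750 × √(105/2) = 2.7171
Two-sided α = 0.05 → critical value z_{0.025} = 1.960.
Power = Φ(δ − 1.960) + Φ(−δ − 1.960) = Φ(0.757) + Φ(-4.677) = 0.7755 + 0.0000 = 0.7755.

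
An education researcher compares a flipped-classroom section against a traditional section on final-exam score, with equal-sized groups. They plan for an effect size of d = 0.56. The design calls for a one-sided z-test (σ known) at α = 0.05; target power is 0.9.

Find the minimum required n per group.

n = 55 per group

For power 0.9 need Φ(δ − z_{0.05}) = 0.9, so δ = z_{0.05} + z_{0.10} = 1.645 + 1.282 = 2.926.
δ = d·√(n/2) ⇒ n = 2(δ/d)² = 2 × (2.926 / 0.56)² = 54.62.
Rounding up, n = 55 per group.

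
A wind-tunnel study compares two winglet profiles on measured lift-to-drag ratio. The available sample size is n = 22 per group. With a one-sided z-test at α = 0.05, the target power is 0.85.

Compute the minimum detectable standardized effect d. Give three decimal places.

Required noncentrality: δ = z_{0.05} + z_{0.15} = 1.645 + 1.036 = 2.681.
δ = d·√(n/2) ⇒ d = δ/√(n/2) = 2.681/√(22/2) = 0.8084.

d ≈ 0.808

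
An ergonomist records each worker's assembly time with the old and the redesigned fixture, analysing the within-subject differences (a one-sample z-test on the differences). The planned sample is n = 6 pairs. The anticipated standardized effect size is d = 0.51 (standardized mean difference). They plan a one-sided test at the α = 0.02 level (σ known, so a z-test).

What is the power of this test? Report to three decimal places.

Noncentrality parameter: δ = d·√n = 0.51 × √6 = 1.2492
Critical value for a one-sided test at α = 0.02: z_α = 2.054.
Power = Φ(δ − 2.054) = Φ(-0.805) = 0.2106.

Power ≈ 0.211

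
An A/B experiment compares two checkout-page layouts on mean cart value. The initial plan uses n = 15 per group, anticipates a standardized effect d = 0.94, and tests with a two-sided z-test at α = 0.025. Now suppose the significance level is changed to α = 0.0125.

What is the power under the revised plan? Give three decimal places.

Power ≈ 0.531

δ = d·√(n/2) = 0.94 × √(15/2) = 2.5743 (unchanged). New critical value: z_{0.0063} = 2.498.
Revised power = Φ(δ − 2.498) + Φ(−δ − 2.498) = Φ(0.077) + Φ(-5.072) = 0.5305 + 0.0000 = 0.5305.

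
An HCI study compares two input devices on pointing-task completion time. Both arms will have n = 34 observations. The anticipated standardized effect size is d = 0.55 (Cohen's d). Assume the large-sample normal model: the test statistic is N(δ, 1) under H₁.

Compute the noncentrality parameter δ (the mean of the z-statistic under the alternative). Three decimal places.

The noncentrality parameter scales effect size by the design's sample-size factor: δ = d·√(n/2) = 0.55 × √(34/2) = 2.2677

δ ≈ 2.268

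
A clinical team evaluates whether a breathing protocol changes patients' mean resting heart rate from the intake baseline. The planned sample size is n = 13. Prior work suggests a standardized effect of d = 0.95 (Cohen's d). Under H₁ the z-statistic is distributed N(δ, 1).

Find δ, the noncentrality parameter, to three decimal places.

δ ≈ 3.425

δ = d·√n = 0.95 × √13 = 3.4253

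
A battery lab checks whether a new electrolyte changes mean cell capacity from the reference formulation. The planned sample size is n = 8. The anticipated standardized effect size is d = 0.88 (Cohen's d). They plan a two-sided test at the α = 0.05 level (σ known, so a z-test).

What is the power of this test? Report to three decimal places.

Noncentrality parameter: δ = d·√n = 0.88 × √8 = 2.4890
Two-sided α = 0.05 → critical value z_{0.025} = 1.960.
Power = Φ(δ − 1.960) + Φ(−δ − 1.960) = Φ(0.529) + Φ(-4.449) = 0.7016 + 0.0000 = 0.7016.

Power ≈ 0.702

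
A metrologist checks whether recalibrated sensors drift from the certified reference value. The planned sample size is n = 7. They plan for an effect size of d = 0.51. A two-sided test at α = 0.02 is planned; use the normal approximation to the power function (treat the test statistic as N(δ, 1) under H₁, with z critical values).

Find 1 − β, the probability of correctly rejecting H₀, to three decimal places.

Power ≈ 0.164

Noncentrality parameter: δ = d·√n = 0.51 × √7 = 1.3493
Two-sided α = 0.02 → critical value z_{0.01} = 2.326.
Power = Φ(δ − 2.326) + Φ(−δ − 2.326) = Φ(-0.977) + Φ(-3.676) = 0.1643 + 0.0001 = 0.1644.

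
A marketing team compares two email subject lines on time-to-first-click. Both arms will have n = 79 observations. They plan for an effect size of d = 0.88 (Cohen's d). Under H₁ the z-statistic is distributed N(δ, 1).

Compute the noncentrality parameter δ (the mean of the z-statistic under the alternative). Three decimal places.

δ ≈ 5.531

The noncentrality parameter scales effect size by the design's sample-size factor: δ = d·√(n/2) = 0.88 × √(79/2) = 5.5307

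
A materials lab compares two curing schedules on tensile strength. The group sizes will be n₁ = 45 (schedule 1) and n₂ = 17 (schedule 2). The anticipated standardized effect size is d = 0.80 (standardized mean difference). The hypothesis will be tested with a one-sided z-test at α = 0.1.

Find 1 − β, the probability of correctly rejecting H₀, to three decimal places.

Noncentrality parameter: δ = d / √(1/n₁ + 1/n₂) = 0.80 / √(1/45 + 1/17) = 2.8101
Critical value for a one-sided test at α = 0.1: z_α = 1.282.
Power = Φ(δ − 1.282) = Φ(1.529) = 0.9368.

Power ≈ 0.937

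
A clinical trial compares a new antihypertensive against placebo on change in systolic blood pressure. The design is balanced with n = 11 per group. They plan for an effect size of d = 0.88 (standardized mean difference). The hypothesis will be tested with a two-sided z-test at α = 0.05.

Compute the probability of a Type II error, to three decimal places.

β ≈ 0.459

Noncentrality parameter: δ = d·√(n/2) = 0.88 × √(11/2) = 2.0638
Critical value for a two-sided test at α = 0.05: z_{α/2} = 1.960.
Power = Φ(δ − 1.960) + Φ(−δ − 1.960) = Φ(0.104) + Φ(-4.024) = 0.5413 + 0.0000 = 0.5414.
Type II error: β = 1 − power = 1 − 0.5414 = 0.4586.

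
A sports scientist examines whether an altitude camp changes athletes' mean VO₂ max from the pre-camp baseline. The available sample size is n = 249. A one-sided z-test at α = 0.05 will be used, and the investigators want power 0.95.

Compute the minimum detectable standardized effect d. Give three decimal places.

Need Φ(δ − 1.645) = 0.95, so δ = 1.645 + 1.645 = 3.290.
δ = d·√n ⇒ d = δ/√n = 3.290/√249 = 0.2085.

d ≈ 0.208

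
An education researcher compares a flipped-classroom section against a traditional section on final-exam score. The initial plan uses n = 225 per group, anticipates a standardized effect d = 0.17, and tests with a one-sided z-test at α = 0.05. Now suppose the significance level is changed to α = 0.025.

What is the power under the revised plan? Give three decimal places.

Power ≈ 0.438

δ = d·√(n/2) = 0.17 × √(225/2) = 1.8031 (unchanged). New critical value: z_{0.025} = 1.960.
Revised power = Φ(δ − 1.960) = Φ(-0.157) = 0.4377.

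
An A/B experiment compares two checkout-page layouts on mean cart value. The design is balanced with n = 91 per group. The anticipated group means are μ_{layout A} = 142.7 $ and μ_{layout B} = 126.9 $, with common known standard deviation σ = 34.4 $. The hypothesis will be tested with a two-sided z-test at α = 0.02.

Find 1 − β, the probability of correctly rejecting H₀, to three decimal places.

Power ≈ 0.780

Standardized effect: d = |μ_{layout A} − μ_{layout B}| / σ = |142.7 − 126.9| / 34.4 = 0.4593
Noncentrality parameter: δ = d·√(n/2) = 0.4593 × √(91/2) = 3.0982
Critical value for a two-sided test at α = 0.02: z_{α/2} = 2.326.
Power = Φ(δ − 2.326) + Φ(−δ − 2.326) = Φ(0.772) + Φ(-5.425) = 0.7799 + 0.0000 = 0.7799.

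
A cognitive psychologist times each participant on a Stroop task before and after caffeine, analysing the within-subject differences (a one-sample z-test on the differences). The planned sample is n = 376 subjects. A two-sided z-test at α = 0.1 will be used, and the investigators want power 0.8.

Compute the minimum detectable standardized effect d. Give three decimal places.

d ≈ 0.128

Required noncentrality: δ = z_{0.05} + z_{0.20} = 1.645 + 0.842 = 2.486.
(Lower-tail contribution to power is negligible for δ > 0.)
δ = d·√n ⇒ d = δ/√n = 2.486/√376 = 0.1282.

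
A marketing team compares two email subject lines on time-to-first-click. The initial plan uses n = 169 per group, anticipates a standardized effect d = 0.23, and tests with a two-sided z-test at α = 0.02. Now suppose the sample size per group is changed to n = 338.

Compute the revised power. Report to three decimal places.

With n = 338 per group: δ = d·√(n/2) = 0.23 × √(338/2) = 2.9900. Critical value z_{0.01} = 2.326.
Revised power = Φ(δ − 2.326) + Φ(−δ − 2.326) = Φ(0.664) + Φ(-5.316) = 0.7465 + 0.0000 = 0.7465.

Power ≈ 0.747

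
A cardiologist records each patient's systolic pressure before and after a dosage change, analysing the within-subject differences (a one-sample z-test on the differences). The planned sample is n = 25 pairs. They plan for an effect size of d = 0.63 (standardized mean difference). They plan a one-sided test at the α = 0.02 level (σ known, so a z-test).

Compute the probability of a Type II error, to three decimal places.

Noncentrality parameter: λ = d·√n = 0.63 × √25 = 3.1500
One-sided α = 0.02 → critical value z_{0.02} = 2.054.
Power = P(Z > 2.054 − λ) = Φ(1.096) = 0.8635.
Type II error: β = 1 − power = 1 − 0.8635 = 0.1365.

β ≈ 0.136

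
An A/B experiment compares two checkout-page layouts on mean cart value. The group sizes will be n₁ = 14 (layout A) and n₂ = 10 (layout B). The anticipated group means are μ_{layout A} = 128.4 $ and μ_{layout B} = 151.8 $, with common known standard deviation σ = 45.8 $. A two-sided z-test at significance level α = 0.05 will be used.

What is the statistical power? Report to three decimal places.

Power ≈ 0.235

Standardized effect: d = |μ_{layout A} − μ_{layout B}| / σ = |128.4 − 151.8| / 45.8 = 0.5109
Noncentrality parameter: δ = d / √(1/n₁ + 1/n₂) = 0.5109 / √(1/14 + 1/10) = 1.2340
Two-sided α = 0.05 → critical value z_{0.025} = 1.960.
Power = Φ(δ − 1.960) + Φ(−δ − 1.960) = Φ(-0.726) + Φ(-3.194) = 0.2339 + 0.0007 = 0.2346.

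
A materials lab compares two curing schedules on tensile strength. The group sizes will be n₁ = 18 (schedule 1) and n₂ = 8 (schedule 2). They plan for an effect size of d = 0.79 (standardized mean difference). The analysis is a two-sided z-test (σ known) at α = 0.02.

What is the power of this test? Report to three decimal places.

Noncentrality parameter: δ = d / √(1/n₁ + 1/n₂) = 0.79 / √(1/18 + 1/8) = 1.8592
Critical value for a two-sided test at α = 0.02: z_{α/2} = 2.326.
Power = Φ(δ − 2.326) + Φ(−δ − 2.326) = Φ(-0.467) + Φ(-4.186) = 0.3202 + 0.0000 = 0.3202.

Power ≈ 0.320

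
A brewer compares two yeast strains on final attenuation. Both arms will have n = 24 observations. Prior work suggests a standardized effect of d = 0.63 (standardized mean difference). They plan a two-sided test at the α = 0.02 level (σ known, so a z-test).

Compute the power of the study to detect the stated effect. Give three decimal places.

Noncentrality parameter: δ = d·√(n/2) = 0.63 × √(24/2) = 2.1824
Critical value for a two-sided test at α = 0.02: z_{α/2} = 2.326.
Power = Φ(δ − 2.326) + Φ(−δ − 2.326) = Φ(-0.144) + Φ(-4.509) = 0.4428 + 0.0000 = 0.4428.

Power ≈ 0.443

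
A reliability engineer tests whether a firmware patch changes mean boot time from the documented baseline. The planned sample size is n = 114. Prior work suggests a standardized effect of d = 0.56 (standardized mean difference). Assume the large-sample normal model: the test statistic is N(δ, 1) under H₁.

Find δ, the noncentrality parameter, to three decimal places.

δ ≈ 5.979

δ = d·√n = 0.56 × √114 = 5.9792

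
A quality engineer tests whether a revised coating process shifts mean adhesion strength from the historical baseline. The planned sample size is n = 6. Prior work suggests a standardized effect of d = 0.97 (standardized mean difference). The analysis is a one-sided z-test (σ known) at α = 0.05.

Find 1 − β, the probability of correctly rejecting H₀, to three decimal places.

Noncentrality parameter: δ = d·√n = 0.97 × √6 = 2.3760
One-sided α = 0.05 → critical value z_{0.05} = 1.645.
Power = P(Z > 1.645 − δ) = Φ(0.731) = 0.7677.

Power ≈ 0.768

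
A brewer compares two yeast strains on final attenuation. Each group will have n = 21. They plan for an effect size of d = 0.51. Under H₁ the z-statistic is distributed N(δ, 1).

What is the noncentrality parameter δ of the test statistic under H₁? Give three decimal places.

The noncentrality parameter scales effect size by the design's sample-size factor: δ = d·√(n/2) = 0.51 × √(21/2) = 1.6526

δ ≈ 1.653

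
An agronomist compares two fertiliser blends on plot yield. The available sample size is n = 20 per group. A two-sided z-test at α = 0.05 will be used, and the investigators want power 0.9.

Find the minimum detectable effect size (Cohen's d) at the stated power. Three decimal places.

Required noncentrality: δ = z_{0.025} + z_{0.10} = 1.960 + 1.282 = 3.242.
(Lower-tail contribution to power is negligible for δ > 0.)
δ = d·√(n/2) ⇒ d = δ/√(n/2) = 3.242/√(20/2) = 1.0251.

d ≈ 1.025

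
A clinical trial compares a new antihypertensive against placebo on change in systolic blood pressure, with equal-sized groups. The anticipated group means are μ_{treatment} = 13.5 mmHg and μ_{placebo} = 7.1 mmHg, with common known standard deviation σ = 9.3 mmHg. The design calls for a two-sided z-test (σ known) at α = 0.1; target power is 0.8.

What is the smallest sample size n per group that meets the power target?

Standardized effect: d = |μ_{treatment} − μ_{placebo}| / σ = |13.5 − 7.1| / 9.3 = 0.6882
Set Φ(δ − 1.645) = 0.8; then δ − 1.645 = Φ⁻¹(0.8) = 0.842, giving δ = 2.486.
(The Φ(−δ − z_{α/2}) term is vanishingly small for δ > 0 and is dropped in the standard sample-size formula.)
δ = d·√(n/2) ⇒ n = 2(δ/d)² = 2 × (2.486 / 0.6882)² = 26.11.
Rounding up, n = 27 per group.

n = 27 per group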